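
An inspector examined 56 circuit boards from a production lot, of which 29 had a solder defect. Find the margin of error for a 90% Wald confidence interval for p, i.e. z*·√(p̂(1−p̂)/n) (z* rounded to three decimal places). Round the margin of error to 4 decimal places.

ME = 0.1098

p̂ = 29/56 = 0.51786.
SE = √(p̂(1−p̂)/n) = √(0.249681/56) = 0.066773.
The 90% critical value is z* = 1.645.
ME = 1.645·0.066773 = 0.1098.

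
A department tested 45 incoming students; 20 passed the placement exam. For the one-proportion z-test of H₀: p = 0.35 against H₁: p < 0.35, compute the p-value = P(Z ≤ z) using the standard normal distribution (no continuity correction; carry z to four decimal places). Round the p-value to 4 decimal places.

p-value = 0.9080

Sample proportion p̂ = 20/45 = 0.44444.
Under H₀, SE = √(p₀(1−p₀)/n) = √(0.35·0.65/45) = √0.005055556 = 0.071102.
z = (p̂ − p₀)/SE = (20/45 − 0.35)/0.071102 ≈ 1.3283.
p-value = P(Z ≤ z) with z = 1.3283 → 0.9080.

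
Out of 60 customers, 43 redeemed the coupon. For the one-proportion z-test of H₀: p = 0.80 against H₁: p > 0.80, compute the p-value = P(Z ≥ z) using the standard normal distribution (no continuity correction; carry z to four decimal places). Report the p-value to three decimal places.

p̂ = 43/60 = 0.71667.
Under H₀, SE = √(p₀(1−p₀)/n) = √(0.80·0.20/60) = √0.002666667 = 0.051640.
Test statistic (full precision, shown to 4 dp): z = (43/60 − 0.80)/SE₀ ≈ -1.6137.
p-value = P(Z ≥ z) with z = -1.6137 → 0.947.

p-value = 0.947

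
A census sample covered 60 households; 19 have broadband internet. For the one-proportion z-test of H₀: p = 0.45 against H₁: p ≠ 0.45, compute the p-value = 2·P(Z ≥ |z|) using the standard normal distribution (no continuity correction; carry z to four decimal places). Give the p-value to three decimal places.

Sample proportion p̂ = 19/60 = 0.31667.
SE₀ = √(0.45·0.55/60) = 0.064226.
z = (p̂ − p₀)/SE = (19/60 − 0.45)/0.064226 ≈ -2.0760.
From the standard normal, 2·P(Z ≥ |z|) = 0.038.

p-value = 0.038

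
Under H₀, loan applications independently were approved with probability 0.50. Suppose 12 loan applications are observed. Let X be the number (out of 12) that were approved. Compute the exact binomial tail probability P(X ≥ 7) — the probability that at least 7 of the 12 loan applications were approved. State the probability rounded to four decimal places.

P = 0.3872

X is binomial with n = 12 and p = 0.50.
P(X ≥ 7) = Σ_{j=7}^{12} C(12,j)·0.50^j·0.50^{12−j}.
= 0.193359 + 0.120850 + 0.053711 + 0.016113 + 0.002930 + 0.000244 = 0.3872.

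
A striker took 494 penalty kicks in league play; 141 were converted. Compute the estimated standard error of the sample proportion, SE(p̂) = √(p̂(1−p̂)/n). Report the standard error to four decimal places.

With x = 141 successes in n = 494, p̂ = 0.28543.
p̂(1−p̂) = 0.28543·0.71457 = 0.203960.
Dividing by n and taking the root: √0.000412874 = 0.0203.

SE = 0.0203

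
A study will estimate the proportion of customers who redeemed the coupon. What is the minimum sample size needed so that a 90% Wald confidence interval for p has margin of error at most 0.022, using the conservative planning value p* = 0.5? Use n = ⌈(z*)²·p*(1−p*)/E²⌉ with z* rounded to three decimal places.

n = 1398

For 90% confidence, z* = 1.645.
p*(1−p*) = 0.50·0.50 = 0.2500.
Required n before rounding: 2.706025 × 0.2500 / 0.022² = 1397.740.
⌈1397.740⌉ = 1398.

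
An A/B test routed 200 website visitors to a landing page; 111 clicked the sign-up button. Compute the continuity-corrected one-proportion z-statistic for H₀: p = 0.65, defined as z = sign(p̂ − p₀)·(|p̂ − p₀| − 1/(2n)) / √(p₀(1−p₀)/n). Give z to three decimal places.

z = -2.743

With x = 111 successes in n = 200, p̂ = 0.55500. p̂ − p₀ = -0.095000.
Continuity correction 1/(2n) = 1/400 = 0.002500.
Corrected numerator: |-0.095000| − 0.002500 = 0.092500.
SE₀ = √(0.65·0.35/200) = 0.033727.
z = (−)0.092500/0.033727 = -2.743.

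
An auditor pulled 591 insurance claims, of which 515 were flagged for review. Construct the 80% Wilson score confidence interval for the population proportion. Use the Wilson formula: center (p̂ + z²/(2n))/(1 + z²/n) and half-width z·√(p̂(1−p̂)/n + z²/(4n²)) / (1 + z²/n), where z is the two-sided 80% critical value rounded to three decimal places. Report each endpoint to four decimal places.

(0.8527, 0.8880)

Here p̂ = 515/591 = 0.87140 and z = 1.282 (z² = 1.643524).
Denominator 1 + z²/n = 1 + 1.643524/591 = 1.002781.
Adjusted center: (0.87140 + z²/(2n))/1.002781 = 0.87037.
Radicand: p̂(1−p̂)/n + z²/(4n²) = 0.000189609 + 0.000001176 = 0.000190785.
Half-width = z·√(radicand)/denom = 1.282·0.013812/1.002781 = 0.01766.
CI: 0.87037 ± 0.01766 = (0.8527, 0.8880).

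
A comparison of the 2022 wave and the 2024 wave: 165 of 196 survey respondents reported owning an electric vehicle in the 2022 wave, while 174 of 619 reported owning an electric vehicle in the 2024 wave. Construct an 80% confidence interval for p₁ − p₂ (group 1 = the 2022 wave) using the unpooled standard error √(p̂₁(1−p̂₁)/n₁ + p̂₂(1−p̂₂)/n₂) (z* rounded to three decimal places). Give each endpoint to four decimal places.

(0.5201, 0.6014)

p̂₁ = 165/196 = 0.84184, p̂₂ = 174/619 = 0.28110; p̂₁ − p̂₂ = 0.56074.
SE = √(0.000679325 + 0.000326466) = √0.001005791 = 0.031714.
For 80% confidence, z* = 1.282. Margin of error = 0.04066.
CI: 0.56074 ± 0.04066 = (0.5201, 0.6014).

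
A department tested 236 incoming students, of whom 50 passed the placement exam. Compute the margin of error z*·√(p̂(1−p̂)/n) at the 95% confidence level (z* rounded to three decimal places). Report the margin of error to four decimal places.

Sample proportion p̂ = 50/236 = 0.21186.
SE = √(p̂(1−p̂)/n) = √(0.166978/236) = 0.026599.
For 95% confidence, z* = 1.960.
So ME = 0.0521.

ME = 0.0521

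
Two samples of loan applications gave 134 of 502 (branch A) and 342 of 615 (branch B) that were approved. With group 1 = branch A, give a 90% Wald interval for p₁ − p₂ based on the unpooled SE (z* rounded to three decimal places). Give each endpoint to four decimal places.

(-0.3354, -0.2429)

p̂₁ = 0.26693, p̂₂ = 0.55610, so the observed difference is -0.28917.
Unpooled SE = √(p̂₁(1−p̂₁)/n₁ + p̂₂(1−p̂₂)/n₂) = √(0.000389800 + 0.000401387) = 0.028128.
The 90% critical value is z* = 1.645. Margin of error = 0.04627.
So the interval runs from -0.3354 to -0.2429.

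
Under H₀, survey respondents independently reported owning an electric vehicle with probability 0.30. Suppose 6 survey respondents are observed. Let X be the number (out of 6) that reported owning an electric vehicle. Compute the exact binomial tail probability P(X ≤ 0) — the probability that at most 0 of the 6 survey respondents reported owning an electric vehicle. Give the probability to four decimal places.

P = 0.1176

X is binomial with n = 6 and p = 0.30.
P(X ≤ 0) = C(6,0)·0.30^0·0.70^6.
= 0.117649 = 0.1176.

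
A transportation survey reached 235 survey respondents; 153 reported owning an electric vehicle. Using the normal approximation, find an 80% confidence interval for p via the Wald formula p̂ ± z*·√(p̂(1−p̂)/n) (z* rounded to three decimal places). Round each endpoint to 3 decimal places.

(0.611, 0.691)

Sample proportion p̂ = 153/235 = 0.65106.
Standard error of p̂: √(0.227180/235) = √0.000966722 = 0.031092.
For 80% confidence, z* = 1.282.
Margin = 1.282·0.031092 = 0.03986.
So the interval runs from 0.611 to 0.691.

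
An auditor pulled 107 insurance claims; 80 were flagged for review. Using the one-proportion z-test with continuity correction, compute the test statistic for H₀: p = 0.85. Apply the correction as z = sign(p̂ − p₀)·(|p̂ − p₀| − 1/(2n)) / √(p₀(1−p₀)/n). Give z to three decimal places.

z = -2.829

With x = 80 successes in n = 107, p̂ = 0.74766. p̂ − p₀ = -0.102336.
1/(2n) = 0.004673.
Corrected numerator: |-0.102336| − 0.004673 = 0.097663.
Under H₀, SE = √(p₀(1−p₀)/n) = √(0.85·0.15/107) = √0.001191589 = 0.034519.
z = −0.097663/0.034519 = -2.829.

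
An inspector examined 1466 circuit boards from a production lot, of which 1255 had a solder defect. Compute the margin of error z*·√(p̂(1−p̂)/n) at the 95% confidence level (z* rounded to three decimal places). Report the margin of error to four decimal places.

With x = 1255 successes in n = 1466, p̂ = 0.85607.
SE = √(p̂(1−p̂)/n) = √(0.123213/1466) = 0.009168.
The 95% critical value is z* = 1.960.
So ME = 0.0180.

ME = 0.0180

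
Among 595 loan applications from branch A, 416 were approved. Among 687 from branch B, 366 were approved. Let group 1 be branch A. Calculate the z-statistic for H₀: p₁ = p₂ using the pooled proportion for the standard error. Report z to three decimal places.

Sample proportions: p̂₁ = 416/595 = 0.69916 and p̂₂ = 366/687 = 0.53275.
Pooled p̂ = (416+366)/(595+687) = 782/1282 = 0.60998.
Pooled SE = √[0.2379034·0.00313628] ≈ 0.027315.
z = 0.16641/0.027315 = 6.092.

z = 6.092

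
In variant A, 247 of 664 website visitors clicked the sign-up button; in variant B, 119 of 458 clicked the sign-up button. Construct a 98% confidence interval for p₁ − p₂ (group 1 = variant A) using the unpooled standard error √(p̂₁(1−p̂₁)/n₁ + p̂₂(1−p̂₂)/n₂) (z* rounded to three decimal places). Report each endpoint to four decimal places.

p̂₁ = 0.37199, p̂₂ = 0.25983, so the observed difference is 0.11216.
SE = √(0.000351827 + 0.000419904) = √0.000771731 = 0.027780.
For 98% confidence, z* = 2.326. Margin = 2.326·0.027780 = 0.06462.
CI: 0.11216 ± 0.06462 = (0.0475, 0.1768).

(0.0475, 0.1768)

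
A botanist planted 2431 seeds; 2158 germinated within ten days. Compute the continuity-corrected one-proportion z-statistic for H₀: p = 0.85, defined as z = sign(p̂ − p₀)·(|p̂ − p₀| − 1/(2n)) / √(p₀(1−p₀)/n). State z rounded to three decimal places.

z = 5.177

With x = 2158 successes in n = 2431, p̂ = 0.88770. p̂ − p₀ = 0.037701.
1/(2n) = 0.000206.
Corrected numerator: |0.037701| − 0.000206 = 0.037495.
SE₀ = √(0.85·0.15/2431) = 0.007242.
z = +0.037495/0.007242 = 5.177.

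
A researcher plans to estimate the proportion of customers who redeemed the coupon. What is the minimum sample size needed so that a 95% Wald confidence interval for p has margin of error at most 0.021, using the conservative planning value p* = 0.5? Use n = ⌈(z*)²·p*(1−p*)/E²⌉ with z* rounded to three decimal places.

For 95% confidence, z* = 1.960.
p*(1−p*) = 0.50·0.50 = 0.2500.
Required n before rounding: 3.841600 × 0.2500 / 0.021² = 2177.778.
⌈2177.778⌉ = 2178.

n = 2178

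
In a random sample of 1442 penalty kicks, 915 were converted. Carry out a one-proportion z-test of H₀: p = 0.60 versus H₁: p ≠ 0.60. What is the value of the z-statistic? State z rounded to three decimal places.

The sample proportion is 915/1442 = 0.63454.
Null standard error: √(0.60·0.40/1442) = √0.000166436 = 0.012901.
Test statistic: z = 0.03454/0.012901 = 2.677.

z = 2.677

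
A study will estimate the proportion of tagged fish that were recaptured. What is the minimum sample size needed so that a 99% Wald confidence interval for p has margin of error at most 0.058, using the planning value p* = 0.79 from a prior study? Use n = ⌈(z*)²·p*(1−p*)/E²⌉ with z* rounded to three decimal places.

The 99% critical value is z* = 2.576.
p*(1−p*) = 0.79·0.21 = 0.1659.
(z*)²·p*(1−p*)/E² = 6.635776·0.1659/0.003364 = 327.252.
⌈327.252⌉ = 328.

n = 328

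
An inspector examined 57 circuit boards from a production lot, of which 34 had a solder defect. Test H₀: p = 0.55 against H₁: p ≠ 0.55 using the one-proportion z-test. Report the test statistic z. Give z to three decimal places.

z = 0.706

With x = 34 successes in n = 57, p̂ = 0.59649.
SE₀ = √(0.55·0.45/57) = 0.065895.
Test statistic: z = 0.04649/0.065895 = 0.706.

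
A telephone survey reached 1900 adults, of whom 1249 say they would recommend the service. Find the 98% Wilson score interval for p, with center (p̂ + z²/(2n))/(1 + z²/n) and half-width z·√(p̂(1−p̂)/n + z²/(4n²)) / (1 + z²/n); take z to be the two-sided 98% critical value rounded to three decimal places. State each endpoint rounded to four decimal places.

(0.6316, 0.6822)

p̂ = 1249/1900 = 0.65737; z = 2.326, so z² = 5.410276.
Denominator 1 + z²/n = 1 + 5.410276/1900 = 1.002848.
Center = (0.65737 + 0.001424)/1.002848 = 0.65692.
Radicand: p̂(1−p̂)/n + z²/(4n²) = 0.000118545 + 0.000000375 = 0.000118920.
Half-width = 2.326·√0.000118920/1.002848 = 0.02529.
CI: 0.65692 ± 0.02529 = (0.6316, 0.6822).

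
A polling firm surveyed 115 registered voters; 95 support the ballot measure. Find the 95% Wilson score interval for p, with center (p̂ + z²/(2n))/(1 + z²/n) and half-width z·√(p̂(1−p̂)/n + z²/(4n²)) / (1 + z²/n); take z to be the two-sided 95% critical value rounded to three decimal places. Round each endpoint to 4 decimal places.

Here p̂ = 95/115 = 0.82609 and z = 1.960 (z² = 3.841600).
Denominator 1 + z²/n = 1 + 3.841600/115 = 1.033405.
Center = (0.82609 + 0.016703)/1.033405 = 0.81555.
Radicand: p̂(1−p̂)/n + z²/(4n²) = 0.001249281 + 0.000072620 = 0.001321901.
Half-width = 1.960·√0.001321901/1.033405 = 0.06896.
CI: 0.81555 ± 0.06896 = (0.7466, 0.8845).

(0.7466, 0.8845)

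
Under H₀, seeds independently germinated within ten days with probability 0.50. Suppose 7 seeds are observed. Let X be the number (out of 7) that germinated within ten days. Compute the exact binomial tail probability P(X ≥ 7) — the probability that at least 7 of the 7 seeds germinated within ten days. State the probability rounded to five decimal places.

X ~ Binomial(n=7, p=0.50).
P(X ≥ 7) = C(7,7)·0.50^7·0.50^0.
= 0.007812 = 0.00781.

P = 0.00781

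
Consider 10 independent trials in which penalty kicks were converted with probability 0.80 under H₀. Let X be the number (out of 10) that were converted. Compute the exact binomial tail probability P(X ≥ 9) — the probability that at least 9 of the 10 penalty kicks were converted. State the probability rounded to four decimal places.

P = 0.3758

X ~ Binomial(n=10, p=0.80).
P(X ≥ 9) = C(10,9)·0.80^9·0.20^1 + C(10,10)·0.80^10·0.20^0.
= 0.268435 + 0.107374 = 0.3758.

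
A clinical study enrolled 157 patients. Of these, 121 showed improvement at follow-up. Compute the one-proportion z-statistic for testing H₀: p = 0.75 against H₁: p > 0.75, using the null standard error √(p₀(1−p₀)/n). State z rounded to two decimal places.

Sample proportion p̂ = 121/157 = 0.77070.
Under H₀, SE = √(p₀(1−p₀)/n) = √(0.75·0.25/157) = √0.001194268 = 0.034558.
Test statistic: z = 0.02070/0.034558 = 0.60.

z = 0.60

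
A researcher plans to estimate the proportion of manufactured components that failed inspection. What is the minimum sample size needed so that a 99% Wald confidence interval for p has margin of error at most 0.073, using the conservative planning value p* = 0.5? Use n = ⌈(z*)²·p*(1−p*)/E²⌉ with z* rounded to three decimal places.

n = 312

The 99% critical value is z* = 2.576.
p*(1−p*) = 0.50·0.50 = 0.2500.
Required n before rounding: 6.635776 × 0.2500 / 0.073² = 311.305.
Rounding up, n = 312.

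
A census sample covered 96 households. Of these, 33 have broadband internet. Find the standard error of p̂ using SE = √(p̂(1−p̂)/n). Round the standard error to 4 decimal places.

SE = 0.0485

The sample proportion is 33/96 = 0.34375.
p̂(1−p̂) = 0.225586.
SE = √(0.225586/96) = 0.0485.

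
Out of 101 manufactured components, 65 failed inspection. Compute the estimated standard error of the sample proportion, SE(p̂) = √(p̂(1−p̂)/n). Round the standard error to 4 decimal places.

With x = 65 successes in n = 101, p̂ = 0.64356.
p̂(1−p̂) = 0.229391.
SE = √(0.229391/101) = 0.0477.

SE = 0.0477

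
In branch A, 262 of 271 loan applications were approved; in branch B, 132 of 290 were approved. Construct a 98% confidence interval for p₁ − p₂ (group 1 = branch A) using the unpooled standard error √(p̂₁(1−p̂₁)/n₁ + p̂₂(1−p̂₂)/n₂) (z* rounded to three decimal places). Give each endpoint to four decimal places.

(0.4390, 0.5842)

p̂₁ = 262/271 = 0.96679, p̂₂ = 132/290 = 0.45517; p̂₁ − p̂₂ = 0.51162.
SE = √(0.000118478 + 0.000855140) = √0.000973618 = 0.031203.
The 98% critical value is z* = 2.326. Margin = 2.326·0.031203 = 0.07258.
CI: 0.51162 ± 0.07258 = (0.4390, 0.5842).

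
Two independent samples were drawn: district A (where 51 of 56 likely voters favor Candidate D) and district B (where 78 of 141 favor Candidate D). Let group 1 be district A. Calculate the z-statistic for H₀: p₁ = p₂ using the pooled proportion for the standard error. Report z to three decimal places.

z = 4.761

p̂₁ = 51/56 = 0.91071, p̂₂ = 78/141 = 0.55319.
Pooling: p̂ = 129/197 = 0.65482.
SE = √[p̂(1−p̂)(1/n₁+1/n₂)] = √[0.65482·0.34518·(1/56+1/141)] ≈ 0.075095.
z = 0.35752/0.075095 = 4.761.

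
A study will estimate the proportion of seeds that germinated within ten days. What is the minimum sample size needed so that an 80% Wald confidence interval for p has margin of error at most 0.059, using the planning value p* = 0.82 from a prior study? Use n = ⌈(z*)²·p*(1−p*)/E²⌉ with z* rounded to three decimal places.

n = 70

For 80% confidence, z* = 1.282.
p*(1−p*) = 0.82·0.18 = 0.1476.
Required n before rounding: 1.643524 × 0.1476 / 0.059² = 69.688.
Rounding up, n = 70.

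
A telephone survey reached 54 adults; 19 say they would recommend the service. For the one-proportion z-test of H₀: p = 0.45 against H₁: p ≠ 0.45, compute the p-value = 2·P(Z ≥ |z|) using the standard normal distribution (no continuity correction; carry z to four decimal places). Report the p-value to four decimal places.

The sample proportion is 19/54 = 0.35185.
SE₀ = √(0.45·0.55/54) = 0.067700.
Test statistic (full precision, shown to 4 dp): z = (19/54 − 0.45)/SE₀ ≈ -1.4497.
p-value = 2·P(Z ≥ |z|) with z = -1.4497 → 0.1471.

p-value = 0.1471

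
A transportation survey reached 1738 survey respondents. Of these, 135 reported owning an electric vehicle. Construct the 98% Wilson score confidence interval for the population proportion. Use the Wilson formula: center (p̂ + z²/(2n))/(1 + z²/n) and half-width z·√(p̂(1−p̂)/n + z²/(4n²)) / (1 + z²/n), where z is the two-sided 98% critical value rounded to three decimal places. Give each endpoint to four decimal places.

(0.0640, 0.0940)

p̂ = 135/1738 = 0.07768; z = 2.326, so z² = 5.410276.
1 + z²/n = 1.003113.
Adjusted center: (0.07768 + z²/(2n))/1.003113 = 0.07899.
Radicand: p̂(1−p̂)/n + z²/(4n²) = 0.000041221 + 0.000000448 = 0.000041669.
Half-width = z·√(radicand)/denom = 2.326·0.006455/1.003113 = 0.01497.
So the interval runs from 0.0640 to 0.0940.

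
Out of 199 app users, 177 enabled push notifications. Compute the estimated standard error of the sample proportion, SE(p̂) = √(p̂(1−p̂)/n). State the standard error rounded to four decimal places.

SE = 0.0222

The sample proportion is 177/199 = 0.88945.
p̂(1−p̂) = 0.88945·0.11055 = 0.098329.
Dividing by n and taking the root: √0.000494116 = 0.0222.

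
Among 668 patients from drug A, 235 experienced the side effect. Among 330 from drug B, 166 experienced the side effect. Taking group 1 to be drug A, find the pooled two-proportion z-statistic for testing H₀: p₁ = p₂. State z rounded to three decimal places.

z = -4.585

p̂₁ = 235/668 = 0.35180, p̂₂ = 166/330 = 0.50303.
Pooling: p̂ = 401/998 = 0.40180.
Pooled SE = √[0.2403575·0.00452731] ≈ 0.032987.
z = -0.15123/0.032987 = -4.585.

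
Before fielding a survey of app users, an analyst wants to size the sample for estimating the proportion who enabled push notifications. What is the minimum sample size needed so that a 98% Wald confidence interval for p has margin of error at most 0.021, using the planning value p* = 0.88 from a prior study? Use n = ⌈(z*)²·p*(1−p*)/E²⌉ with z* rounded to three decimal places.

For 98% confidence, z* = 2.326.
p*(1−p*) = 0.88·0.12 = 0.1056.
Required n before rounding: 5.410276 × 0.1056 / 0.021² = 1295.522.
Rounding up, n = 1296.

n = 1296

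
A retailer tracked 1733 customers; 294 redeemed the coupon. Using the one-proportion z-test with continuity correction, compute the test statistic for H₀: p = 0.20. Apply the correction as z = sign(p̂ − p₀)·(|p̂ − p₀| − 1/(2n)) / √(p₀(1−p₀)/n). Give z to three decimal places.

With x = 294 successes in n = 1733, p̂ = 0.16965. p̂ − p₀ = -0.030352.
1/(2n) = 0.000289.
Corrected numerator: |-0.030352| − 0.000289 = 0.030063.
Under H₀, SE = √(p₀(1−p₀)/n) = √(0.20·0.80/1733) = √0.000092325 = 0.009609.
z = (−)0.030063/0.009609 = -3.129.

z = -3.129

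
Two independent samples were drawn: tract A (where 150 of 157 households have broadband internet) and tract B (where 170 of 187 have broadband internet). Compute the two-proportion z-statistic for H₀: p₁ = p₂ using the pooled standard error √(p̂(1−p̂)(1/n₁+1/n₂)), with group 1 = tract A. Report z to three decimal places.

z = 1.680

Sample proportions: p̂₁ = 150/157 = 0.95541 and p̂₂ = 170/187 = 0.90909.
Pooled p̂ = (150+170)/(157+187) = 320/344 = 0.93023.
Pooled SE = √[0.0648999·0.01171702] ≈ 0.027576.
z = 0.04632/0.027576 = 1.680.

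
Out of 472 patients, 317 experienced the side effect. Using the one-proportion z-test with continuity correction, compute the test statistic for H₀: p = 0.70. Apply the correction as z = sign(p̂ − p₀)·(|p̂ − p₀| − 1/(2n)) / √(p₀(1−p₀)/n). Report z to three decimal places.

With x = 317 successes in n = 472, p̂ = 0.67161. p̂ − p₀ = -0.028390.
1/(2n) = 0.001059.
Corrected numerator: |-0.028390| − 0.001059 = 0.027331.
SE₀ = √(0.70·0.30/472) = 0.021093.
z = −0.027331/0.021093 = -1.296.

z = -1.296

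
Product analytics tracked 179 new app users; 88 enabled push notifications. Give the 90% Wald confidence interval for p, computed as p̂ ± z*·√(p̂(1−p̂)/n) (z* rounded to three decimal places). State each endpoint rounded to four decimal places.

(0.4302, 0.5531)

p̂ = 88/179 = 0.49162.
SE(p̂) = √(0.49162·0.50838/179) = 0.037367.
The 90% critical value is z* = 1.645.
Margin = 1.645·0.037367 = 0.06147.
CI: 0.49162 ± 0.06147 = (0.4302, 0.5531).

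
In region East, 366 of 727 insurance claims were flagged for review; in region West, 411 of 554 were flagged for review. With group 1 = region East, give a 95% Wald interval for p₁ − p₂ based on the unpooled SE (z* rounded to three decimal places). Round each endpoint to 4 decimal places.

(-0.2899, -0.1870)

p̂₁ = 0.50344, p̂₂ = 0.74188, so the observed difference is -0.23844.
Unpooled SE = √(p̂₁(1−p̂₁)/n₁ + p̂₂(1−p̂₂)/n₂) = √(0.000343863 + 0.000345660) = 0.026259.
For 95% confidence, z* = 1.960. Margin of error = 0.05147.
CI: -0.23844 ± 0.05147 = (-0.2899, -0.1870).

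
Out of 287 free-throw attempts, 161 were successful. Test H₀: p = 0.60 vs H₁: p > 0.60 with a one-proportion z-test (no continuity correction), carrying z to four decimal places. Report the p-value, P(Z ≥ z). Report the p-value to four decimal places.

p̂ = 161/287 = 0.56098.
SE₀ = √(0.60·0.40/287) = 0.028918.
Test statistic (full precision, shown to 4 dp): z = (161/287 − 0.60)/SE₀ ≈ -1.3495.
From the standard normal, P(Z ≥ z) = 0.9114.

p-value = 0.9114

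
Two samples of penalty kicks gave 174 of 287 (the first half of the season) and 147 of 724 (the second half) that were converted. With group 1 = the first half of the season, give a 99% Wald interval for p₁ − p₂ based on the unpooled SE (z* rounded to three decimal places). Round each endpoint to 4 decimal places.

(0.3196, 0.4869)

p̂₁ = 0.60627, p̂₂ = 0.20304, so the observed difference is 0.40323.
Unpooled SE = √(p̂₁(1−p̂₁)/n₁ + p̂₂(1−p̂₂)/n₂) = √(0.000831729 + 0.000223500) = 0.032484.
z* = 2.576 at the 99% level. Margin = 2.576·0.032484 = 0.08368.
So the interval runs from 0.3196 to 0.4869.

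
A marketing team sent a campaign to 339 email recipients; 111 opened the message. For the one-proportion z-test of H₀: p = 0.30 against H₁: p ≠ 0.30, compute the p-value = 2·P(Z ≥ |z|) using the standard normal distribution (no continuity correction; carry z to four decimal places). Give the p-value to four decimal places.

p-value = 0.2704

With x = 111 successes in n = 339, p̂ = 0.32743.
SE₀ = √(0.30·0.70/339) = 0.024889.
Test statistic (full precision, shown to 4 dp): z = (111/339 − 0.30)/SE₀ ≈ 1.1022.
From the standard normal, 2·P(Z ≥ |z|) = 0.2704.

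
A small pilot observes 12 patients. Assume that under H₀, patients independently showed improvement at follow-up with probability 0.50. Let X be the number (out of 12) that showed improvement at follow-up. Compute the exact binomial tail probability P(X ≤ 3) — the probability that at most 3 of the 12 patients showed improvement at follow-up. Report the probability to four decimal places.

P = 0.0730

X ~ Binomial(n=12, p=0.50).
P(X ≤ 3) = C(12,0)·0.50^0·0.50^12 + C(12,1)·0.50^1·0.50^11 + C(12,2)·0.50^2·0.50^10 + C(12,3)·0.50^3·0.50^9.
= 0.000244 + 0.002930 + 0.016113 + 0.053711 = 0.0730.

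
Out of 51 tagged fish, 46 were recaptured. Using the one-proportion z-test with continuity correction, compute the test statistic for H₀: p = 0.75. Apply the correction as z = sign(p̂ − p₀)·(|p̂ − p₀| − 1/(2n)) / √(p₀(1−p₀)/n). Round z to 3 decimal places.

p̂ = 46/51 = 0.90196. p̂ − p₀ = 0.151961.
Continuity correction 1/(2n) = 1/102 = 0.009804.
Corrected numerator: |0.151961| − 0.009804 = 0.142157.
SE₀ = √(0.75·0.25/51) = 0.060634.
z = +0.142157/0.060634 = 2.345.

z = 2.345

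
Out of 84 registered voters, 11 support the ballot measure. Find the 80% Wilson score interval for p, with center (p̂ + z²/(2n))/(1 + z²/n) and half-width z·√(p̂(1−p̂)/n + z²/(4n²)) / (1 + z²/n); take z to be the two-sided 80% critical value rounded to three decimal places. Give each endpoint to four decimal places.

Here p̂ = 11/84 = 0.13095 and z = 1.282 (z² = 1.643524).
Denominator 1 + z²/n = 1 + 1.643524/84 = 1.019566.
Adjusted center: (0.13095 + z²/(2n))/1.019566 = 0.13803.
Radicand: p̂(1−p̂)/n + z²/(4n²) = 0.001354808 + 0.000058231 = 0.001413039.
Half-width = 1.282·√0.001413039/1.019566 = 0.04727.
CI: 0.13803 ± 0.04727 = (0.0908, 0.1853).

(0.0908, 0.1853)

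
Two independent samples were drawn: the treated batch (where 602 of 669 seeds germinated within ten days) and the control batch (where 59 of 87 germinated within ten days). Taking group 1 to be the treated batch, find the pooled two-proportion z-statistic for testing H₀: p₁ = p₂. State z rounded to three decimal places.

Sample proportions: p̂₁ = 602/669 = 0.89985 and p̂₂ = 59/87 = 0.67816.
Pooled p̂ = (602+59)/(669+87) = 661/756 = 0.87434.
SE = √[p̂(1−p̂)(1/n₁+1/n₂)] = √[0.87434·0.12566·(1/669+1/87)] ≈ 0.037777.
z = (p̂₁ − p̂₂)/SE = (0.89985 − 0.67816)/0.037777 = 0.22169/0.037777 = 5.868.

z = 5.868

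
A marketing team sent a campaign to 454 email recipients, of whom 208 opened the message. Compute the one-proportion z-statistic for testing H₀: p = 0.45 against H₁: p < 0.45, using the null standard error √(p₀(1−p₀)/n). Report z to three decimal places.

p̂ = 208/454 = 0.45815.
SE₀ = √(0.45·0.55/454) = 0.023349.
z = (0.45815 − 0.45)/0.023349 = 0.00815/0.023349 = 0.349.

z = 0.349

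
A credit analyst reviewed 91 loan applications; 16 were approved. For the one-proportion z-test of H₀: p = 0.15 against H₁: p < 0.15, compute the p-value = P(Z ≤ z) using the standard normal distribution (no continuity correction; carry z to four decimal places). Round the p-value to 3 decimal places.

p-value = 0.755

With x = 16 successes in n = 91, p̂ = 0.17582.
SE₀ = √(0.15·0.85/91) = 0.037431.
z = (p̂ − p₀)/SE = (16/91 − 0.15)/0.037431 ≈ 0.6899.
From the standard normal, P(Z ≤ z) = 0.755.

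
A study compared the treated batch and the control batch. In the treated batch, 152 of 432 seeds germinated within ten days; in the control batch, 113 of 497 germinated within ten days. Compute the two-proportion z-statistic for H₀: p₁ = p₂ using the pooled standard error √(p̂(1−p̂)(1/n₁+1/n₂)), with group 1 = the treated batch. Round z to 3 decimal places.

Sample proportions: p̂₁ = 152/432 = 0.35185 and p̂₂ = 113/497 = 0.22736.
Pooled p̂ = (152+113)/(432+497) = 265/929 = 0.28525.
SE = √[p̂(1−p̂)(1/n₁+1/n₂)] = √[0.28525·0.71475·(1/432+1/497)] ≈ 0.029702.
z = (p̂₁ − p̂₂)/SE = (0.35185 − 0.22736)/0.029702 = 0.12449/0.029702 = 4.191.

z = 4.191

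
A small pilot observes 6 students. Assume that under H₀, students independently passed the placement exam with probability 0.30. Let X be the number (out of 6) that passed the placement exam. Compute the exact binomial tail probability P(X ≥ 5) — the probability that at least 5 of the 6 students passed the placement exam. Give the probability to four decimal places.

X is binomial with n = 6 and p = 0.30.
P(X ≥ 5) = C(6,5)·0.30^5·0.70^1 + C(6,6)·0.30^6·0.70^0.
= 0.010206 + 0.000729 = 0.0109.

P = 0.0109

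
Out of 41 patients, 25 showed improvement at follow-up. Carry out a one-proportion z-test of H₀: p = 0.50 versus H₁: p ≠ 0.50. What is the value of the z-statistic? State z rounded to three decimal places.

With x = 25 successes in n = 41, p̂ = 0.60976.
SE₀ = √(0.50·0.50/41) = 0.078087.
z = (0.60976 − 0.50)/0.078087 = 0.10976/0.078087 = 1.406.

z = 1.406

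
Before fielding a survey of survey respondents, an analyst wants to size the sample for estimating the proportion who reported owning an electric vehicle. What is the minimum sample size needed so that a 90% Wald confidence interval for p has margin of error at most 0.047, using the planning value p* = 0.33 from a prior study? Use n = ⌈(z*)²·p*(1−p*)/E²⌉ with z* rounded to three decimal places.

z* = 1.645 at the 90% level.
p*(1−p*) = 0.2211.
(z*)²·p*(1−p*)/E² = 2.706025·0.2211/0.002209 = 270.848.
⌈270.848⌉ = 271.

n = 271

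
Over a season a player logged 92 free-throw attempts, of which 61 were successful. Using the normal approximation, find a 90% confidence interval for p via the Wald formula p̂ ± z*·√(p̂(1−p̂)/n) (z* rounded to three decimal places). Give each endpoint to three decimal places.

(0.582, 0.744)

With x = 61 successes in n = 92, p̂ = 0.66304.
SE = √(p̂(1−p̂)/n) = √(0.223417/92) = 0.049279.
z* = 1.645 at the 90% level.
Margin = 1.645·0.049279 = 0.08106.
Interval: 0.66304 ± 0.08106 → (0.582, 0.744).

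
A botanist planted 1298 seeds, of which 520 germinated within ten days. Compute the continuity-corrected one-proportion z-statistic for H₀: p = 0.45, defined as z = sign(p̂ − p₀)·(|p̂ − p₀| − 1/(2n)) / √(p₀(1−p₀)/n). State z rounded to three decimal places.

z = -3.548

Sample proportion p̂ = 520/1298 = 0.40062. p̂ − p₀ = -0.049384.
Continuity correction 1/(2n) = 1/2596 = 0.000385.
Corrected numerator: |-0.049384| − 0.000385 = 0.048999.
Under H₀, SE = √(p₀(1−p₀)/n) = √(0.45·0.55/1298) = √0.000190678 = 0.013809.
z = (−)0.048999/0.013809 = -3.548.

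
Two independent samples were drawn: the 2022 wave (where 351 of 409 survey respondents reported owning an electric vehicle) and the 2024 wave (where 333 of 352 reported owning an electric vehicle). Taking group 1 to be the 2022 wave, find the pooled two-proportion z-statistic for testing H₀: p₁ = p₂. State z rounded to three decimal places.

p̂₁ = 351/409 = 0.85819, p̂₂ = 333/352 = 0.94602.
Pooling: p̂ = 684/761 = 0.89882.
Pooled SE = √[0.0909447·0.00528590] ≈ 0.021925.
z = (p̂₁ − p̂₂)/SE = (0.85819 − 0.94602)/0.021925 = -0.08783/0.021925 = -4.006.

z = -4.006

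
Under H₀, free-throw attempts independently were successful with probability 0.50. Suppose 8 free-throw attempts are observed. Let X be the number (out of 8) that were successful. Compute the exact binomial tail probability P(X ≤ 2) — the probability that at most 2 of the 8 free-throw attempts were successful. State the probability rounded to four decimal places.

X ~ Binomial(n=8, p=0.50).
P(X ≤ 2) = C(8,0)·0.50^0·0.50^8 + C(8,1)·0.50^1·0.50^7 + C(8,2)·0.50^2·0.50^6.
= 0.003906 + 0.031250 + 0.109375 = 0.1445.

P = 0.1445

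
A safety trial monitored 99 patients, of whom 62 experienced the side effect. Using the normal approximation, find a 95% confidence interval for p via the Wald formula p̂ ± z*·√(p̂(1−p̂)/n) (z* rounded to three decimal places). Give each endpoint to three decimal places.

(0.531, 0.722)

With x = 62 successes in n = 99, p̂ = 0.62626.
Standard error of p̂: √(0.234058/99) = √0.002364220 = 0.048623.
The 95% critical value is z* = 1.960.
Margin of error: 1.960 × 0.048623 = 0.09530.
Interval: 0.62626 ± 0.09530 → (0.531, 0.722).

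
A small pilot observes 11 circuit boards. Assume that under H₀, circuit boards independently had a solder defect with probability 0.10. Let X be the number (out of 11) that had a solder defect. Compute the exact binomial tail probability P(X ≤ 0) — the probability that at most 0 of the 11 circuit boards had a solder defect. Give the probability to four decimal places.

P = 0.3138

X ~ Binomial(n=11, p=0.10).
P(X ≤ 0) = C(11,0)·0.10^0·0.90^11.
= 0.313811 = 0.3138.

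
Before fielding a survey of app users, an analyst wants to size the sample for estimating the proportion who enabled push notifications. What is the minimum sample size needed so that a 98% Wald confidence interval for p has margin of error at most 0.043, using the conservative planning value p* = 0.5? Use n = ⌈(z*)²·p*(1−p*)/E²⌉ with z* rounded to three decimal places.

n = 732

z* = 2.326 at the 98% level.
p*(1−p*) = 0.50·0.50 = 0.2500.
Required n before rounding: 5.410276 × 0.2500 / 0.043² = 731.514.
Rounding up, n = 732.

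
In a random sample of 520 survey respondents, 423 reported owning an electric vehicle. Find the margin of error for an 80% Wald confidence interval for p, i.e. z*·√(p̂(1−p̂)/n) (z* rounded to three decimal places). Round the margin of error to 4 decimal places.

ME = 0.0219

p̂ = 423/520 = 0.81346.
Standard error of p̂: √(0.151742/520) = √0.000291811 = 0.017082.
For 80% confidence, z* = 1.282.
ME = 1.282·0.017082 = 0.0219.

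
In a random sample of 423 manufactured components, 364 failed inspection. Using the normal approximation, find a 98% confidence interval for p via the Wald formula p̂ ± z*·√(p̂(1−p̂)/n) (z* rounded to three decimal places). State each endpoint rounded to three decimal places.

(0.821, 0.900)

The sample proportion is 364/423 = 0.86052.
SE(p̂) = √(0.86052·0.13948/423) = 0.016845.
For 98% confidence, z* = 2.326.
Margin of error: 2.326 × 0.016845 = 0.03918.
Interval: 0.86052 ± 0.03918 → (0.821, 0.900).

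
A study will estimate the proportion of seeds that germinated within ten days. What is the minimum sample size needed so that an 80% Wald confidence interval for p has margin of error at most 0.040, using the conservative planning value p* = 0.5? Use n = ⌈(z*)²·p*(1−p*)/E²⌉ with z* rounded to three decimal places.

z* = 1.282 at the 80% level.
p*(1−p*) = 0.2500.
(z*)²·p*(1−p*)/E² = 1.643524·0.2500/0.001600 = 256.801.
⌈256.801⌉ = 257.

n = 257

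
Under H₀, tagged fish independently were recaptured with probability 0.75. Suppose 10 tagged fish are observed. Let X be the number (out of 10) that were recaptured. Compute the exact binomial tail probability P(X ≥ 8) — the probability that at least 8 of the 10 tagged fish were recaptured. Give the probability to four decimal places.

X is binomial with n = 10 and p = 0.75.
P(X ≥ 8) = C(10,8)·0.75^8·0.25^2 + C(10,9)·0.75^9·0.25^1 + C(10,10)·0.75^10·0.25^0.
= 0.281568 + 0.187712 + 0.056314 = 0.5256.

P = 0.5256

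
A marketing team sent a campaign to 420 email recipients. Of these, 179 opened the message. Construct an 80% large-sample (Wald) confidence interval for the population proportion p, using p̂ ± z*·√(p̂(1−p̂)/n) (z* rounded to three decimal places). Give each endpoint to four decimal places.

The sample proportion is 179/420 = 0.42619.
SE = √(p̂(1−p̂)/n) = √(0.244552/420) = 0.024130.
The 80% critical value is z* = 1.282.
Margin of error: 1.282 × 0.024130 = 0.03093.
CI: 0.42619 ± 0.03093 = (0.3953, 0.4571).

(0.3953, 0.4571)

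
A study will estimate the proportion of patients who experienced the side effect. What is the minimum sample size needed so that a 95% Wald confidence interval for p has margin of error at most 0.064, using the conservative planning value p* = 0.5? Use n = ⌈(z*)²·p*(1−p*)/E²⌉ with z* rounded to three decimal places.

For 95% confidence, z* = 1.960.
p*(1−p*) = 0.50·0.50 = 0.2500.
Required n before rounding: 3.841600 × 0.2500 / 0.064² = 234.473.
⌈234.473⌉ = 235.

n = 235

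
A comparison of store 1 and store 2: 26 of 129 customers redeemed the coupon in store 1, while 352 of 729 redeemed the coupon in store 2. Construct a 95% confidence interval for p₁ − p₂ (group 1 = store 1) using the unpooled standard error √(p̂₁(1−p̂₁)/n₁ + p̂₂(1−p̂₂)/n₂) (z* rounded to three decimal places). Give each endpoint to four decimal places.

(-0.3595, -0.2031)

p̂₁ = 26/129 = 0.20155, p̂₂ = 352/729 = 0.48285; p̂₁ − p̂₂ = -0.28130.
Unpooled SE = √(p̂₁(1−p̂₁)/n₁ + p̂₂(1−p̂₂)/n₂) = √(0.001247503 + 0.000342532) = 0.039875.
The 95% critical value is z* = 1.960. Margin = 1.960·0.039875 = 0.07816.
Interval: -0.28130 ± 0.07816 → (-0.3595, -0.2031).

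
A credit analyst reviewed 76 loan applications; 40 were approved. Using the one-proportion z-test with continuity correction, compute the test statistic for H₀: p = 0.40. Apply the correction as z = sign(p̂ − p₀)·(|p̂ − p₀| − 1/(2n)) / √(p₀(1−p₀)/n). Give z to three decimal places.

z = 2.131

p̂ = 40/76 = 0.52632. p̂ − p₀ = 0.126316.
1/(2n) = 0.006579.
Corrected numerator: |0.126316| − 0.006579 = 0.119737.
Under H₀, SE = √(p₀(1−p₀)/n) = √(0.40·0.60/76) = √0.003157895 = 0.056195.
z = +0.119737/0.056195 = 2.131.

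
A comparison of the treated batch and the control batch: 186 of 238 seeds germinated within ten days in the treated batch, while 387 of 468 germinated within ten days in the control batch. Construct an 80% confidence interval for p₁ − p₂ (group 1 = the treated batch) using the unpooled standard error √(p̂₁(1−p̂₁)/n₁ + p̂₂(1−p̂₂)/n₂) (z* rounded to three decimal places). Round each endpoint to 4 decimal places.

(-0.0864, -0.0044)

p̂₁ = 186/238 = 0.78151, p̂₂ = 387/468 = 0.82692; p̂₁ − p̂₂ = -0.04541.
Unpooled SE = √(p̂₁(1−p̂₁)/n₁ + p̂₂(1−p̂₂)/n₂) = √(0.000717440 + 0.000305815) = 0.031988.
The 80% critical value is z* = 1.282. Margin of error = 0.04101.
So the interval runs from -0.0864 to -0.0044.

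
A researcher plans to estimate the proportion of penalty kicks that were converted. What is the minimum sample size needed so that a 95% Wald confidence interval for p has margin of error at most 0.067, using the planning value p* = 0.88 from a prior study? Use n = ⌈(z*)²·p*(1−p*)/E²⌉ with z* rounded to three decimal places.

z* = 1.960 at the 95% level.
p*(1−p*) = 0.1056.
(z*)²·p*(1−p*)/E² = 3.841600·0.1056/0.004489 = 90.370.
⌈90.370⌉ = 91.

n = 91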